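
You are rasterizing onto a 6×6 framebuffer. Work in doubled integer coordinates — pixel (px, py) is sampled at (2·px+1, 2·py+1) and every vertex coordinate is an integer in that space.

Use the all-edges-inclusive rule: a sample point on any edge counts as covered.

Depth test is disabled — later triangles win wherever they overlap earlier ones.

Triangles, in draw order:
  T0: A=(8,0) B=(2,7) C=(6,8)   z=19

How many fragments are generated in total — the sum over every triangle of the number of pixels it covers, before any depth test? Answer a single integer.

T0:
  2·area = 34  (B↔C swapped to make it positive)
  edge (8, 0)→(6, 8): d=(-2,8) inclusive
  edge (6, 8)→(2, 7): d=(-4,-1) inclusive
  edge (2, 7)→(8, 0): d=(6,-7) inclusive
    (3,1)@(7, 3): e=[2,21,11] → █
    (4,1)@(9, 3): e=[-14,23,25] → ·
    (2,2)@(5, 5): e=[14,11,9] → █
    (3,2)@(7, 5): e=[-2,13,23] → ·
    (1,3)@(3, 7): e=[26,1,7] → █
    (3,3)@(7, 7): e=[-6,5,35] → ·
    (1,4)@(3, 9): e=[22,-7,19] → ·
    (2,4)@(5, 9): e=[6,-5,33] → ·
  covered (4 px):
    · · · · · ·
    · · · █ · ·
    · · █ · · ·
    · █ █ · · ·
    · · · · · ·
    · · · · · ·

Result: 4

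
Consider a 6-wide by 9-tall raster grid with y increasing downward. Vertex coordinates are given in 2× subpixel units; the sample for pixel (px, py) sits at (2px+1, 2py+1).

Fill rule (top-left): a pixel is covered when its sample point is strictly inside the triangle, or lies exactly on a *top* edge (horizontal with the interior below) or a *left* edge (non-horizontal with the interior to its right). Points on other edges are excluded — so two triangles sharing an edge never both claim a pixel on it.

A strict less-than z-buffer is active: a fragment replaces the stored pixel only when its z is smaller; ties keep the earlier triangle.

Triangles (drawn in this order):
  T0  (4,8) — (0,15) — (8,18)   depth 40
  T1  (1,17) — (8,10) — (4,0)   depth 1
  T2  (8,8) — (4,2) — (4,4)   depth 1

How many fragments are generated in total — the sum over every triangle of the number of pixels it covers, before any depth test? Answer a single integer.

T0:
  2·area = 68  (B↔C swapped to make it positive)
  edge (4, 8)→(8, 18): d=(4,10) right/bottom  bias=-1
  edge (8, 18)→(0, 15): d=(-8,-3) top-left  bias=+0
  edge (0, 15)→(4, 8): d=(4,-7) top-left  bias=+0
    (1,5)@(3, 11): e=[22,41,5] → #
    (2,5)@(5, 11): e=[2,47,19] → #
    (3,5)@(7, 11): e=[-18,53,33] → ·
    (1,6)@(3, 13): e=[30,25,13] → #
    (3,6)@(7, 13): e=[-10,37,41] → ·
    (0,7)@(1, 15): e=[58,3,7] → #
    (3,7)@(7, 15): e=[-2,21,49] → ·
    (0,8)@(1, 17): e=[66,-13,15] → ·
    (1,8)@(3, 17): e=[46,-7,29] → ·
    (2,8)@(5, 17): e=[26,-1,43] → ·
    (3,8)@(7, 17): e=[6,5,57] → #
    (4,8)@(9, 17): e=[-14,11,71] → ·
  covered (8 px):
    · · · · · ·
    · · · · · ·
    · · · · · ·
    · · · · · ·
    · · · · · ·
    · # # · · ·
    · # # · · ·
    # # # · · ·
    · · · # · ·
T1:
  2·area = 98  (B↔C swapped to make it positive)
  edge (1, 17)→(4, 0): d=(3,-17) top-left  bias=+0
  edge (4, 0)→(8, 10): d=(4,10) right/bottom  bias=-1
  edge (8, 10)→(1, 17): d=(-7,7) right/bottom  bias=-1
    (2,1)@(5, 3): e=[26,2,70] → #
    (3,1)@(7, 3): e=[60,-18,56] → ·
    (2,2)@(5, 5): e=[32,10,56] → #
    (3,2)@(7, 5): e=[66,-10,42] → ·
    (1,3)@(3, 7): e=[4,38,56] → #
    (3,3)@(7, 7): e=[72,-2,28] → ·
    (5,3)@(11, 7): e=[140,-42,0] → ·  [on edge]
    (1,4)@(3, 9): e=[10,46,42] → #
    (3,4)@(7, 9): e=[78,6,14] → #
    (4,4)@(9, 9): e=[112,-14,0] → ·  [on edge]
    (1,5)@(3, 11): e=[16,54,28] → #
    (3,5)@(7, 11): e=[84,14,0] → ·  [on edge]
    (2,6)@(5, 13): e=[56,42,0] → ·  [on edge]
    (1,7)@(3, 15): e=[28,70,0] → ·  [on edge]
    (0,8)@(1, 17): e=[0,98,0] → ·  [on edge]
  covered (10 px):
    · · · · · ·
    · · # · · ·
    · · # · · ·
    · # # · · ·
    · # # # · ·
    · # # · · ·
    · # · · · ·
    · · · · · ·
    · · · · · ·
T2:
  2·area = 8  (B↔C swapped to make it positive)
  edge (8, 8)→(4, 4): d=(-4,-4) top-left  bias=+0
  edge (4, 4)→(4, 2): d=(0,-2) top-left  bias=+0
  edge (4, 2)→(8, 8): d=(4,6) right/bottom  bias=-1
    (0,0)@(1, 1): e=[0,-6,14] → ·  [on edge]
    (1,1)@(3, 3): e=[0,-2,10] → ·  [on edge]
    (2,2)@(5, 5): e=[0,2,6] → #  [on edge]
    (3,2)@(7, 5): e=[8,6,-6] → ·
    (2,3)@(5, 7): e=[-8,2,14] → ·
    (3,3)@(7, 7): e=[0,6,2] → #  [on edge]
    (4,3)@(9, 7): e=[8,10,-10] → ·
    (3,4)@(7, 9): e=[-8,6,10] → ·
    (4,4)@(9, 9): e=[0,10,-2] → ·  [on edge]
    (5,5)@(11, 11): e=[0,14,-6] → ·  [on edge]
  covered (2 px):
    · · · · · ·
    · · · · · ·
    · · # · · ·
    · · · # · ·
    · · · · · ·
    · · · · · ·
    · · · · · ·
    · · · · · ·
    · · · · · ·

Answer: 20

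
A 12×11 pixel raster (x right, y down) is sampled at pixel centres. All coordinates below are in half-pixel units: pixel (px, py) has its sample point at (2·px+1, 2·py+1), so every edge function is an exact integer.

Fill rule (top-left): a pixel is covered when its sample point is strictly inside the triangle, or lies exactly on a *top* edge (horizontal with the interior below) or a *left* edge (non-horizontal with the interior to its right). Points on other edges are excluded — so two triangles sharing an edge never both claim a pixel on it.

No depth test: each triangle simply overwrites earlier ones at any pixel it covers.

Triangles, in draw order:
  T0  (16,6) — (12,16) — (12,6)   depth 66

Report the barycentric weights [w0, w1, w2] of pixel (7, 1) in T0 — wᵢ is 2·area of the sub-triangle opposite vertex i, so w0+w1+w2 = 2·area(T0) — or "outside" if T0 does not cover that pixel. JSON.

T0:
  2·area = 40
  edge (16, 6)→(12, 16): d=(-4,10) right/bottom  bias=-1
  edge (12, 16)→(12, 6): d=(0,-10) top-left  bias=+0
  edge (12, 6)→(16, 6): d=(4,0) top-left  bias=+0
    (6,3)@(13, 7): e=[26,10,4] → █
    (7,3)@(15, 7): e=[6,30,4] → █
    (8,3)@(17, 7): e=[-14,50,4] → ·
    (6,4)@(13, 9): e=[18,10,12] → █
    (7,4)@(15, 9): e=[-2,30,12] → ·
    (6,5)@(13, 11): e=[10,10,20] → █
    (7,5)@(15, 11): e=[-10,30,20] → ·
    (6,6)@(13, 13): e=[2,10,28] → █
    (7,6)@(15, 13): e=[-18,30,28] → ·
    (6,7)@(13, 15): e=[-6,10,36] → ·
  covered (5 px):
    · · · · · · · · · · · ·
    · · · · · · · · · · · ·
    · · · · · · · · · · · ·
    · · · · · · █ █ · · · ·
    · · · · · · █ · · · · ·
    · · · · · · █ · · · · ·
    · · · · · · █ · · · · ·
    · · · · · · · · · · · ·
    · · · · · · · · · · · ·
    · · · · · · · · · · · ·
    · · · · · · · · · · · ·

Result: "outside"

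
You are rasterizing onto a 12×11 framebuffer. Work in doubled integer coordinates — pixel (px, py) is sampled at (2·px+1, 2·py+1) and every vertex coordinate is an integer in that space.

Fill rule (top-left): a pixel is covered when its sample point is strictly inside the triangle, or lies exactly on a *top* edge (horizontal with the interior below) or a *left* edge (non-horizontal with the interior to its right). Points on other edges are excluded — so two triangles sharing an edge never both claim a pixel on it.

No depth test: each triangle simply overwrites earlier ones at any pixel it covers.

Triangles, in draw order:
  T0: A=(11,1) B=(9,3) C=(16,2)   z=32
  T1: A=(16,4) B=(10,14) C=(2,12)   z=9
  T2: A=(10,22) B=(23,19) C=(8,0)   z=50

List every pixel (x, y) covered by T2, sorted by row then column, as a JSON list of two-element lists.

T0:
  2·area = 12  (B↔C swapped to make it positive)
  edge (11, 1)→(16, 2): d=(5,1) right/bottom  bias=-1
  edge (16, 2)→(9, 3): d=(-7,1) right/bottom  bias=-1
  edge (9, 3)→(11, 1): d=(2,-2) top-left  bias=+0
    (5,0)@(11, 1): e=[0,12,0] → ·  [on edge]
    (11,0)@(23, 1): e=[-12,0,24] → ·  [on edge]
    (4,1)@(9, 3): e=[12,0,0] → ·  [on edge]
    (10,1)@(21, 3): e=[0,-12,24] → ·  [on edge]
    (3,2)@(7, 5): e=[24,-12,0] → ·  [on edge]
    (2,3)@(5, 7): e=[36,-24,0] → ·  [on edge]
    (1,4)@(3, 9): e=[48,-36,0] → ·  [on edge]
    (0,5)@(1, 11): e=[60,-48,0] → ·  [on edge]
  covered (0 px):
    · · · · · · · · · · · ·
    · · · · · · · · · · · ·
    · · · · · · · · · · · ·
    · · · · · · · · · · · ·
    · · · · · · · · · · · ·
    · · · · · · · · · · · ·
    · · · · · · · · · · · ·
    · · · · · · · · · · · ·
    · · · · · · · · · · · ·
    · · · · · · · · · · · ·
    · · · · · · · · · · · ·
T1:
  2·area = 92
  edge (16, 4)→(10, 14): d=(-6,10) right/bottom  bias=-1
  edge (10, 14)→(2, 12): d=(-8,-2) top-left  bias=+0
  edge (2, 12)→(16, 4): d=(14,-8) top-left  bias=+0
    (7,2)@(15, 5): e=[4,82,6] → #
    (8,2)@(17, 5): e=[-16,86,22] → ·
    (5,3)@(11, 7): e=[32,58,2] → #
    (6,3)@(13, 7): e=[12,62,18] → #
    (7,3)@(15, 7): e=[-8,66,34] → ·
    (4,4)@(9, 9): e=[40,38,14] → #
    (6,4)@(13, 9): e=[0,46,46] → ·  [on edge]
    (2,5)@(5, 11): e=[68,14,10] → #
    (3,5)@(7, 11): e=[48,18,26] → #
    (6,5)@(13, 11): e=[-12,30,74] → ·
    (2,6)@(5, 13): e=[56,-2,38] → ·
    (3,6)@(7, 13): e=[36,2,54] → #
    (3,9)@(7, 19): e=[0,-46,138] → ·  [on edge]
  covered (11 px):
    · · · · · · · · · · · ·
    · · · · · · · · · · · ·
    · · · · · · · # · · · ·
    · · · · · # # · · · · ·
    · · · · # # · · · · · ·
    · · # # # # · · · · · ·
    · · · # # · · · · · · ·
    · · · · · · · · · · · ·
    · · · · · · · · · · · ·
    · · · · · · · · · · · ·
    · · · · · · · · · · · ·
T2:
  2·area = 292  (B↔C swapped to make it positive)
  edge (10, 22)→(8, 0): d=(-2,-22) top-left  bias=+0
  edge (8, 0)→(23, 19): d=(15,19) right/bottom  bias=-1
  edge (23, 19)→(10, 22): d=(-13,3) right/bottom  bias=-1
    (4,1)@(9, 3): e=[16,26,250] → #
    (5,1)@(11, 3): e=[60,-12,244] → ·
    (4,2)@(9, 5): e=[12,56,224] → #
    (5,2)@(11, 5): e=[56,18,218] → #
    (6,2)@(13, 5): e=[100,-20,212] → ·
    (4,3)@(9, 7): e=[8,86,198] → #
    (6,3)@(13, 7): e=[96,10,186] → #
    (7,3)@(15, 7): e=[140,-28,180] → ·
    (4,4)@(9, 9): e=[4,116,172] → #
    (7,4)@(15, 9): e=[136,2,154] → #
    (8,4)@(17, 9): e=[180,-36,148] → ·
    (4,5)@(9, 11): e=[0,146,146] → #  [on edge]
    (11,9)@(23, 19): e=[292,0,0] → ·  [on edge]
  covered (37 px):
    · · · · · · · · · · · ·
    · · · · # · · · · · · ·
    · · · · # # · · · · · ·
    · · · · # # # · · · · ·
    · · · · # # # # · · · ·
    · · · · # # # # · · · ·
    · · · · · # # # # · · ·
    · · · · · # # # # # · ·
    · · · · · # # # # # # ·
    · · · · · # # # # # # ·
    · · · · · # # · · · · ·

Answer: [[4,1],[4,2],[5,2],[4,3],[5,3],[6,3],[4,4],[5,4],[6,4],[7,4],[4,5],[5,5],[6,5],[7,5],[5,6],[6,6],[7,6],[8,6],[5,7],[6,7],[7,7],[8,7],[9,7],[5,8],[6,8],[7,8],[8,8],[9,8],[10,8],[5,9],[6,9],[7,9],[8,9],[9,9],[10,9],[5,10],[6,10]]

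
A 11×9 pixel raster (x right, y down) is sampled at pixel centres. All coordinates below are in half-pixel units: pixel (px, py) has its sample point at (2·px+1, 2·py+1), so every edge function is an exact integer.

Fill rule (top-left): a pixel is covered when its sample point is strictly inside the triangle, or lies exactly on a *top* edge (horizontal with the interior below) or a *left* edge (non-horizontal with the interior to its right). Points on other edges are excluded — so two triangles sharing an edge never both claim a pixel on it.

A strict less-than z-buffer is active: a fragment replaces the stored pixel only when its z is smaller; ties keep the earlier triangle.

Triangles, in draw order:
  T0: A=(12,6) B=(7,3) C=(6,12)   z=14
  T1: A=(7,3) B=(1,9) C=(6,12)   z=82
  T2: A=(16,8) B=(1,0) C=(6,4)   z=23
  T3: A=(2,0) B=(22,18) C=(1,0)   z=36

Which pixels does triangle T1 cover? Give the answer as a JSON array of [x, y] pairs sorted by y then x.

T0:
  2·area = 48  (B↔C swapped to make it positive)
  edge (12, 6)→(6, 12): d=(-6,6) right/bottom  bias=-1
  edge (6, 12)→(7, 3): d=(1,-9) top-left  bias=+0
  edge (7, 3)→(12, 6): d=(5,3) right/bottom  bias=-1
    (8,0)@(17, 1): e=[0,88,-40] → ·  [on edge]
    (3,1)@(7, 3): e=[48,0,0] → ·  [on edge]
    (7,1)@(15, 3): e=[0,72,-24] → ·  [on edge]
    (3,2)@(7, 5): e=[36,2,10] → █
    (4,2)@(9, 5): e=[24,20,4] → █
    (5,2)@(11, 5): e=[12,38,-2] → ·
    (6,2)@(13, 5): e=[0,56,-8] → ·  [on edge]
    (3,3)@(7, 7): e=[24,4,20] → █
    (5,3)@(11, 7): e=[0,40,8] → ·  [on edge]
    (3,4)@(7, 9): e=[12,6,30] → █
    (4,4)@(9, 9): e=[0,24,24] → ·  [on edge]
    (8,4)@(17, 9): e=[-48,96,0] → ·  [on edge]
    (3,5)@(7, 11): e=[0,8,40] → ·  [on edge]
    (2,6)@(5, 13): e=[0,-8,56] → ·  [on edge]
    (1,7)@(3, 15): e=[0,-24,72] → ·  [on edge]
    (0,8)@(1, 17): e=[0,-40,88] → ·  [on edge]
  covered (5 px):
    · · · · · · · · · · ·
    · · · · · · · · · · ·
    · · · █ █ · · · · · ·
    · · · █ █ · · · · · ·
    · · · █ · · · · · · ·
    · · · · · · · · · · ·
    · · · · · · · · · · ·
    · · · · · · · · · · ·
    · · · · · · · · · · ·
T1:
  2·area = 48  (B↔C swapped to make it positive)
  edge (7, 3)→(6, 12): d=(-1,9) right/bottom  bias=-1
  edge (6, 12)→(1, 9): d=(-5,-3) top-left  bias=+0
  edge (1, 9)→(7, 3): d=(6,-6) top-left  bias=+0
    (4,0)@(9, 1): e=[-16,64,0] → ·  [on edge]
    (3,1)@(7, 3): e=[0,48,0] → ·  [on edge]
    (2,2)@(5, 5): e=[16,32,0] → █  [on edge]
    (3,2)@(7, 5): e=[-2,38,12] → ·
    (1,3)@(3, 7): e=[32,16,0] → █  [on edge]
    (3,3)@(7, 7): e=[-4,28,24] → ·
    (0,4)@(1, 9): e=[48,0,0] → █  [on edge]
    (3,4)@(7, 9): e=[-6,18,36] → ·
    (0,5)@(1, 11): e=[46,-10,12] → ·
    (1,5)@(3, 11): e=[28,-4,24] → ·
    (2,5)@(5, 11): e=[10,2,36] → █
    (3,5)@(7, 11): e=[-8,8,48] → ·
    (5,7)@(11, 15): e=[-48,0,96] → ·  [on edge]
  covered (7 px):
    · · · · · · · · · · ·
    · · · · · · · · · · ·
    · · █ · · · · · · · ·
    · █ █ · · · · · · · ·
    █ █ █ · · · · · · · ·
    · · █ · · · · · · · ·
    · · · · · · · · · · ·
    · · · · · · · · · · ·
    · · · · · · · · · · ·
T2:
  2·area = 20  (B↔C swapped to make it positive)
  edge (16, 8)→(6, 4): d=(-10,-4) top-left  bias=+0
  edge (6, 4)→(1, 0): d=(-5,-4) top-left  bias=+0
  edge (1, 0)→(16, 8): d=(15,8) right/bottom  bias=-1
    (2,1)@(5, 3): e=[6,1,13] → █
    (3,1)@(7, 3): e=[14,9,-3] → ·
    (2,2)@(5, 5): e=[-14,-9,43] → ·
    (4,2)@(9, 5): e=[2,7,11] → █
    (5,2)@(11, 5): e=[10,15,-5] → ·
    (4,3)@(9, 7): e=[-18,-3,41] → ·
  covered (2 px):
    · · · · · · · · · · ·
    · · █ · · · · · · · ·
    · · · · █ · · · · · ·
    · · · · · · · · · · ·
    · · · · · · · · · · ·
    · · · · · · · · · · ·
    · · · · · · · · · · ·
    · · · · · · · · · · ·
    · · · · · · · · · · ·
T3:
  2·area = 18
  edge (2, 0)→(22, 18): d=(20,18) right/bottom  bias=-1
  edge (22, 18)→(1, 0): d=(-21,-18) top-left  bias=+0
  edge (1, 0)→(2, 0): d=(1,0) top-left  bias=+0
    (1,0)@(3, 1): e=[2,15,1] → █
    (2,0)@(5, 1): e=[-34,51,1] → ·
    (1,1)@(3, 3): e=[42,-27,3] → ·
    (2,1)@(5, 3): e=[6,9,3] → █
    (3,1)@(7, 3): e=[-30,45,3] → ·
    (2,2)@(5, 5): e=[46,-33,5] → ·
    (3,2)@(7, 5): e=[10,3,5] → █
    (4,2)@(9, 5): e=[-26,39,5] → ·
    (3,3)@(7, 7): e=[50,-39,7] → ·
  covered (3 px):
    · █ · · · · · · · · ·
    · · █ · · · · · · · ·
    · · · █ · · · · · · ·
    · · · · · · · · · · ·
    · · · · · · · · · · ·
    · · · · · · · · · · ·
    · · · · · · · · · · ·
    · · · · · · · · · · ·
    · · · · · · · · · · ·

Result: [[2,2],[1,3],[2,3],[0,4],[1,4],[2,4],[2,5]]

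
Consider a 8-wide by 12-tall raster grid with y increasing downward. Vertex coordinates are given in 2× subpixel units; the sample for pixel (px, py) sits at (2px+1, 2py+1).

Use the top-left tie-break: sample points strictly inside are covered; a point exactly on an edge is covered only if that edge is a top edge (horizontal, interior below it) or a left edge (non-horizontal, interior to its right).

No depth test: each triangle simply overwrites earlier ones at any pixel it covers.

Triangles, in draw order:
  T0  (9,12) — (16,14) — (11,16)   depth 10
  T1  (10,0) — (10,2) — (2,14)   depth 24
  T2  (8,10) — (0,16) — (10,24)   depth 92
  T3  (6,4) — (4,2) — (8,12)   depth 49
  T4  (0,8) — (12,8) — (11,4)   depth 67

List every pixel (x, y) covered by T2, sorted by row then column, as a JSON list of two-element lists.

T0:
  2·area = 24
  edge (9, 12)→(16, 14): d=(7,2) right/bottom  bias=-1
  edge (16, 14)→(11, 16): d=(-5,2) right/bottom  bias=-1
  edge (11, 16)→(9, 12): d=(-2,-4) top-left  bias=+0
    (5,6)@(11, 13): e=[3,15,6] → X
    (6,6)@(13, 13): e=[-1,11,14] → .
    (5,7)@(11, 15): e=[17,5,2] → X
    (6,7)@(13, 15): e=[13,1,10] → X
    (7,7)@(15, 15): e=[9,-3,18] → .
    (5,8)@(11, 17): e=[31,-5,-2] → .
    (6,8)@(13, 17): e=[27,-9,6] → .
  covered (3 px):
    . . . . . . . .
    . . . . . . . .
    . . . . . . . .
    . . . . . . . .
    . . . . . . . .
    . . . . . . . .
    . . . . . X . .
    . . . . . X X .
    . . . . . . . .
    . . . . . . . .
    . . . . . . . .
    . . . . . . . .
T1:
  2·area = 16
  edge (10, 0)→(10, 2): d=(0,2) right/bottom  bias=-1
  edge (10, 2)→(2, 14): d=(-8,12) right/bottom  bias=-1
  edge (2, 14)→(10, 0): d=(8,-14) top-left  bias=+0
    (4,1)@(9, 3): e=[2,4,10] → X
    (5,1)@(11, 3): e=[-2,-20,38] → .
    (4,2)@(9, 5): e=[2,-12,26] → .
    (2,4)@(5, 9): e=[10,4,2] → X
    (3,4)@(7, 9): e=[6,-20,30] → .
    (2,5)@(5, 11): e=[10,-12,18] → .
  covered (2 px):
    . . . . . . . .
    . . . . X . . .
    . . . . . . . .
    . . . . . . . .
    . . X . . . . .
    . . . . . . . .
    . . . . . . . .
    . . . . . . . .
    . . . . . . . .
    . . . . . . . .
    . . . . . . . .
    . . . . . . . .
T2:
  2·area = 124  (B↔C swapped to make it positive)
  edge (8, 10)→(10, 24): d=(2,14) right/bottom  bias=-1
  edge (10, 24)→(0, 16): d=(-10,-8) top-left  bias=+0
  edge (0, 16)→(8, 10): d=(8,-6) top-left  bias=+0
    (3,1)@(7, 3): e=[0,186,-62] → .  [on edge]
    (3,5)@(7, 11): e=[16,106,2] → X
    (4,5)@(9, 11): e=[-12,122,14] → .
    (2,6)@(5, 13): e=[48,70,6] → X
    (4,6)@(9, 13): e=[-8,102,30] → .
    (1,7)@(3, 15): e=[80,34,10] → X
    (4,7)@(9, 15): e=[-4,82,46] → .
    (1,8)@(3, 17): e=[84,14,26] → X
    (4,8)@(9, 17): e=[0,62,62] → .  [on edge]
    (1,9)@(3, 19): e=[88,-6,42] → .
    (2,9)@(5, 19): e=[60,10,54] → X
    (4,9)@(9, 19): e=[4,42,78] → X
  covered (15 px):
    . . . . . . . .
    . . . . . . . .
    . . . . . . . .
    . . . . . . . .
    . . . . . . . .
    . . . X . . . .
    . . X X . . . .
    . X X X . . . .
    . X X X . . . .
    . . X X X . . .
    . . . X X . . .
    . . . . X . . .
T3:
  2·area = 12  (B↔C swapped to make it positive)
  edge (6, 4)→(8, 12): d=(2,8) right/bottom  bias=-1
  edge (8, 12)→(4, 2): d=(-4,-10) top-left  bias=+0
  edge (4, 2)→(6, 4): d=(2,2) right/bottom  bias=-1
    (1,0)@(3, 1): e=[18,-6,0] → .  [on edge]
    (2,1)@(5, 3): e=[6,6,0] → .  [on edge]
    (3,2)@(7, 5): e=[-6,18,0] → .  [on edge]
    (4,3)@(9, 7): e=[-18,30,0] → .  [on edge]
    (3,4)@(7, 9): e=[2,2,8] → X
    (4,4)@(9, 9): e=[-14,22,4] → .
    (5,4)@(11, 9): e=[-30,42,0] → .  [on edge]
    (3,5)@(7, 11): e=[6,-6,12] → .
    (6,5)@(13, 11): e=[-42,54,0] → .  [on edge]
    (7,6)@(15, 13): e=[-54,66,0] → .  [on edge]
  covered (1 px):
    . . . . . . . .
    . . . . . . . .
    . . . . . . . .
    . . . . . . . .
    . . . X . . . .
    . . . . . . . .
    . . . . . . . .
    . . . . . . . .
    . . . . . . . .
    . . . . . . . .
    . . . . . . . .
    . . . . . . . .
T4:
  2·area = 48  (B↔C swapped to make it positive)
  edge (0, 8)→(11, 4): d=(11,-4) top-left  bias=+0
  edge (11, 4)→(12, 8): d=(1,4) right/bottom  bias=-1
  edge (12, 8)→(0, 8): d=(-12,0) right/bottom  bias=-1
    (4,2)@(9, 5): e=[3,9,36] → X
    (5,2)@(11, 5): e=[11,1,36] → X
    (6,2)@(13, 5): e=[19,-7,36] → .
    (1,3)@(3, 7): e=[1,35,12] → X
    (2,3)@(5, 7): e=[9,27,12] → X
    (3,3)@(7, 7): e=[17,19,12] → X
    (6,3)@(13, 7): e=[41,-5,12] → .
    (1,4)@(3, 9): e=[23,37,-12] → .
    (2,4)@(5, 9): e=[31,29,-12] → .
    (3,4)@(7, 9): e=[39,21,-12] → .
    (4,4)@(9, 9): e=[47,13,-12] → .
    (5,4)@(11, 9): e=[55,5,-12] → .
  covered (7 px):
    . . . . . . . .
    . . . . . . . .
    . . . . X X . .
    . X X X X X . .
    . . . . . . . .
    . . . . . . . .
    . . . . . . . .
    . . . . . . . .
    . . . . . . . .
    . . . . . . . .
    . . . . . . . .
    . . . . . . . .

Answer: [[3,5],[2,6],[3,6],[1,7],[2,7],[3,7],[1,8],[2,8],[3,8],[2,9],[3,9],[4,9],[3,10],[4,10],[4,11]]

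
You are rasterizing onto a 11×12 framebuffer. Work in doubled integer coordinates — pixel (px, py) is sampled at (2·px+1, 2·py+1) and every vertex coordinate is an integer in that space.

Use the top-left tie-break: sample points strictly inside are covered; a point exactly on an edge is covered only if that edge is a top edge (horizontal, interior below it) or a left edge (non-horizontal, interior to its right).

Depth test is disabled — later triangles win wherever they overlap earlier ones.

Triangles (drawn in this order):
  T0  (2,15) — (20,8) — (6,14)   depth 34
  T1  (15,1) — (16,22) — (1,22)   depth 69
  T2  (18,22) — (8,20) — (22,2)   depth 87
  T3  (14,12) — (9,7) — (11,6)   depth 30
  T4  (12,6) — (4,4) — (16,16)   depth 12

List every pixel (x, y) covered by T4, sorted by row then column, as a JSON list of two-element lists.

T0:
  2·area = 10
  edge (2, 15)→(20, 8): d=(18,-7) top-left  bias=+0
  edge (20, 8)→(6, 14): d=(-14,6) right/bottom  bias=-1
  edge (6, 14)→(2, 15): d=(-4,1) right/bottom  bias=-1
    (6,5)@(13, 11): e=[5,0,5] → ·  [on edge]
  covered (0 px):
    · · · · · · · · · · ·
    · · · · · · · · · · ·
    · · · · · · · · · · ·
    · · · · · · · · · · ·
    · · · · · · · · · · ·
    · · · · · · · · · · ·
    · · · · · · · · · · ·
    · · · · · · · · · · ·
    · · · · · · · · · · ·
    · · · · · · · · · · ·
    · · · · · · · · · · ·
    · · · · · · · · · · ·
T1:
  2·area = 315
  edge (15, 1)→(16, 22): d=(1,21) right/bottom  bias=-1
  edge (16, 22)→(1, 22): d=(-15,0) right/bottom  bias=-1
  edge (1, 22)→(15, 1): d=(14,-21) top-left  bias=+0
    (7,0)@(15, 1): e=[0,315,0] → ·  [on edge]
    (7,1)@(15, 3): e=[2,285,28] → #
    (8,1)@(17, 3): e=[-40,285,70] → ·
    (6,2)@(13, 5): e=[46,255,14] → #
    (8,2)@(17, 5): e=[-38,255,98] → ·
    (5,3)@(11, 7): e=[90,225,0] → #  [on edge]
    (8,3)@(17, 7): e=[-36,225,126] → ·
    (5,4)@(11, 9): e=[92,195,28] → #
    (8,4)@(17, 9): e=[-34,195,154] → ·
    (4,5)@(9, 11): e=[136,165,14] → #
    (8,5)@(17, 11): e=[-32,165,182] → ·
    (3,6)@(7, 13): e=[180,135,0] → #  [on edge]
    (1,9)@(3, 19): e=[270,45,0] → #  [on edge]
  covered (43 px):
    · · · · · · · · · · ·
    · · · · · · · # · · ·
    · · · · · · # # · · ·
    · · · · · # # # · · ·
    · · · · · # # # · · ·
    · · · · # # # # · · ·
    · · · # # # # # · · ·
    · · · # # # # # · · ·
    · · # # # # # # · · ·
    · # # # # # # # · · ·
    · # # # # # # # · · ·
    · · · · · · · · · · ·
T2:
  2·area = 208
  edge (18, 22)→(8, 20): d=(-10,-2) top-left  bias=+0
  edge (8, 20)→(22, 2): d=(14,-18) top-left  bias=+0
  edge (22, 2)→(18, 22): d=(-4,20) right/bottom  bias=-1
    (10,2)@(21, 5): e=[176,24,8] → #
    (9,3)@(19, 7): e=[152,16,40] → #
    (10,3)@(21, 7): e=[156,52,0] → ·  [on edge]
    (8,4)@(17, 9): e=[128,8,72] → #
    (10,4)@(21, 9): e=[136,80,-8] → ·
    (7,5)@(15, 11): e=[104,0,104] → #  [on edge]
    (10,5)@(21, 11): e=[116,108,-16] → ·
    (7,6)@(15, 13): e=[84,28,96] → #
    (10,6)@(21, 13): e=[96,136,-24] → ·
    (6,7)@(13, 15): e=[60,20,128] → #
    (10,7)@(21, 15): e=[76,164,-32] → ·
    (5,8)@(11, 17): e=[36,12,160] → #
    (9,8)@(19, 17): e=[52,156,0] → ·  [on edge]
    (1,9)@(3, 19): e=[0,-104,312] → ·  [on edge]
    (6,10)@(13, 21): e=[0,104,104] → #  [on edge]
  covered (26 px):
    · · · · · · · · · · ·
    · · · · · · · · · · ·
    · · · · · · · · · · #
    · · · · · · · · · # ·
    · · · · · · · · # # ·
    · · · · · · · # # # ·
    · · · · · · · # # # ·
    · · · · · · # # # # ·
    · · · · · # # # # · ·
    · · · · # # # # # · ·
    · · · · · · # # # · ·
    · · · · · · · · · · ·
T3:
  2·area = 15
  edge (14, 12)→(9, 7): d=(-5,-5) top-left  bias=+0
  edge (9, 7)→(11, 6): d=(2,-1) top-left  bias=+0
  edge (11, 6)→(14, 12): d=(3,6) right/bottom  bias=-1
    (1,0)@(3, 1): e=[0,-18,33] → ·  [on edge]
    (10,0)@(21, 1): e=[90,0,-75] → ·  [on edge]
    (2,1)@(5, 3): e=[0,-12,27] → ·  [on edge]
    (8,1)@(17, 3): e=[60,0,-45] → ·  [on edge]
    (3,2)@(7, 5): e=[0,-6,21] → ·  [on edge]
    (6,2)@(13, 5): e=[30,0,-15] → ·  [on edge]
    (4,3)@(9, 7): e=[0,0,15] → #  [on edge]
    (5,3)@(11, 7): e=[10,2,3] → #
    (6,3)@(13, 7): e=[20,4,-9] → ·
    (2,4)@(5, 9): e=[-30,0,45] → ·  [on edge]
    (4,4)@(9, 9): e=[-10,4,21] → ·
    (5,4)@(11, 9): e=[0,6,9] → #  [on edge]
    (0,5)@(1, 11): e=[-60,0,75] → ·  [on edge]
    (6,5)@(13, 11): e=[0,12,3] → #  [on edge]
    (7,6)@(15, 13): e=[0,18,-3] → ·  [on edge]
    (8,7)@(17, 15): e=[0,24,-9] → ·  [on edge]
    (9,8)@(19, 17): e=[0,30,-15] → ·  [on edge]
    (10,9)@(21, 19): e=[0,36,-21] → ·  [on edge]
  covered (4 px):
    · · · · · · · · · · ·
    · · · · · · · · · · ·
    · · · · · · · · · · ·
    · · · · # # · · · · ·
    · · · · · # · · · · ·
    · · · · · · # · · · ·
    · · · · · · · · · · ·
    · · · · · · · · · · ·
    · · · · · · · · · · ·
    · · · · · · · · · · ·
    · · · · · · · · · · ·
    · · · · · · · · · · ·
T4:
  2·area = 72  (B↔C swapped to make it positive)
  edge (12, 6)→(16, 16): d=(4,10) right/bottom  bias=-1
  edge (16, 16)→(4, 4): d=(-12,-12) top-left  bias=+0
  edge (4, 4)→(12, 6): d=(8,2) right/bottom  bias=-1
    (0,0)@(1, 1): e=[90,0,-18] → ·  [on edge]
    (1,1)@(3, 3): e=[78,0,-6] → ·  [on edge]
    (2,2)@(5, 5): e=[66,0,6] → #  [on edge]
    (3,2)@(7, 5): e=[46,24,2] → #
    (4,2)@(9, 5): e=[26,48,-2] → ·
    (2,3)@(5, 7): e=[74,-24,22] → ·
    (3,3)@(7, 7): e=[54,0,18] → #  [on edge]
    (4,3)@(9, 7): e=[34,24,14] → #
    (5,3)@(11, 7): e=[14,48,10] → #
    (6,3)@(13, 7): e=[-6,72,6] → ·
    (3,4)@(7, 9): e=[62,-24,34] → ·
    (4,4)@(9, 9): e=[42,0,30] → #  [on edge]
    (5,5)@(11, 11): e=[30,0,42] → #  [on edge]
    (6,6)@(13, 13): e=[18,0,54] → #  [on edge]
    (7,7)@(15, 15): e=[6,0,66] → #  [on edge]
    (8,8)@(17, 17): e=[-6,0,78] → ·  [on edge]
    (9,9)@(19, 19): e=[-18,0,90] → ·  [on edge]
    (10,10)@(21, 21): e=[-30,0,102] → ·  [on edge]
  covered (12 px):
    · · · · · · · · · · ·
    · · · · · · · · · · ·
    · · # # · · · · · · ·
    · · · # # # · · · · ·
    · · · · # # # · · · ·
    · · · · · # # · · · ·
    · · · · · · # · · · ·
    · · · · · · · # · · ·
    · · · · · · · · · · ·
    · · · · · · · · · · ·
    · · · · · · · · · · ·
    · · · · · · · · · · ·

Final: [[2,2],[3,2],[3,3],[4,3],[5,3],[4,4],[5,4],[6,4],[5,5],[6,5],[6,6],[7,7]]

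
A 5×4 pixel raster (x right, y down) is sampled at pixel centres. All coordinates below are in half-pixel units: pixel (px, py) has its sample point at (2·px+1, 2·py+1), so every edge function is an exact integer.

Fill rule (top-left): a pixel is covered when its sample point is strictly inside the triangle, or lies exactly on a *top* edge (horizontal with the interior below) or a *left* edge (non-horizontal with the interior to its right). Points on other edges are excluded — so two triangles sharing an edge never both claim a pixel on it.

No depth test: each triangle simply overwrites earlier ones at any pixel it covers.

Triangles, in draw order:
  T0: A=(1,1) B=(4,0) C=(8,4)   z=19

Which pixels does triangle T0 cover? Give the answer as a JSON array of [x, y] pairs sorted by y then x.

T0:
  2·area = 16
  edge (1, 1)→(4, 0): d=(3,-1) top-left  bias=+0
  edge (4, 0)→(8, 4): d=(4,4) right/bottom  bias=-1
  edge (8, 4)→(1, 1): d=(-7,-3) top-left  bias=+0
    (0,0)@(1, 1): e=[0,16,0] → #  [on edge]
    (1,0)@(3, 1): e=[2,8,6] → #
    (2,0)@(5, 1): e=[4,0,12] → ·  [on edge]
    (0,1)@(1, 3): e=[6,24,-14] → ·
    (1,1)@(3, 3): e=[8,16,-8] → ·
    (3,1)@(7, 3): e=[12,0,4] → ·  [on edge]
    (4,2)@(9, 5): e=[20,0,-4] → ·  [on edge]
  covered (2 px):
    # # · · ·
    · · · · ·
    · · · · ·
    · · · · ·

Answer: [[0,0],[1,0]]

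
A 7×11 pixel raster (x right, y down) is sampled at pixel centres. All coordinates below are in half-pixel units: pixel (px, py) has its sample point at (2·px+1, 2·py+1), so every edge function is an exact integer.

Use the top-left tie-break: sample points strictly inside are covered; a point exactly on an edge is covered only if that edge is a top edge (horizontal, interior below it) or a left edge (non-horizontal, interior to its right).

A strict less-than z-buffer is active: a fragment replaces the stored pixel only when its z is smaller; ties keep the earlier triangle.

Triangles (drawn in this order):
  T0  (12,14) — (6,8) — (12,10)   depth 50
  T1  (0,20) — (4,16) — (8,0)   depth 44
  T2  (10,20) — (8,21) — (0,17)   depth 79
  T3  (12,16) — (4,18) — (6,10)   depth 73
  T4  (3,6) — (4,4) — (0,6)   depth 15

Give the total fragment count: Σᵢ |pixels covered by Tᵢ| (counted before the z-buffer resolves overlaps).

T0:
  2·area = 24
  edge (12, 14)→(6, 8): d=(-6,-6) top-left  bias=+0
  edge (6, 8)→(12, 10): d=(6,2) right/bottom  bias=-1
  edge (12, 10)→(12, 14): d=(0,4) right/bottom  bias=-1
    (0,1)@(1, 3): e=[0,-20,44] → ·  [on edge]
    (1,2)@(3, 5): e=[0,-12,36] → ·  [on edge]
    (1,3)@(3, 7): e=[-12,0,36] → ·  [on edge]
    (2,3)@(5, 7): e=[0,-4,28] → ·  [on edge]
    (3,4)@(7, 9): e=[0,4,20] → █  [on edge]
    (4,4)@(9, 9): e=[12,0,12] → ·  [on edge]
    (3,5)@(7, 11): e=[-12,16,20] → ·
    (4,5)@(9, 11): e=[0,12,12] → █  [on edge]
    (5,5)@(11, 11): e=[12,8,4] → █
    (6,5)@(13, 11): e=[24,4,-4] → ·
    (4,6)@(9, 13): e=[-12,24,12] → ·
    (5,6)@(11, 13): e=[0,20,4] → █  [on edge]
    (6,7)@(13, 15): e=[0,28,-4] → ·  [on edge]
  covered (4 px):
    · · · · · · ·
    · · · · · · ·
    · · · · · · ·
    · · · · · · ·
    · · · █ · · ·
    · · · · █ █ ·
    · · · · · █ ·
    · · · · · · ·
    · · · · · · ·
    · · · · · · ·
    · · · · · · ·
T1:
  2·area = 48  (B↔C swapped to make it positive)
  edge (0, 20)→(8, 0): d=(8,-20) top-left  bias=+0
  edge (8, 0)→(4, 16): d=(-4,16) right/bottom  bias=-1
  edge (4, 16)→(0, 20): d=(-4,4) right/bottom  bias=-1
    (3,1)@(7, 3): e=[4,4,40] → █
    (4,1)@(9, 3): e=[44,-28,32] → ·
    (3,2)@(7, 5): e=[20,-4,32] → ·
    (6,3)@(13, 7): e=[156,-108,0] → ·  [on edge]
    (2,4)@(5, 9): e=[12,12,24] → █
    (3,4)@(7, 9): e=[52,-20,16] → ·
    (5,4)@(11, 9): e=[132,-84,0] → ·  [on edge]
    (2,5)@(5, 11): e=[28,4,16] → █
    (3,5)@(7, 11): e=[68,-28,8] → ·
    (4,5)@(9, 11): e=[108,-60,0] → ·  [on edge]
    (1,6)@(3, 13): e=[4,28,16] → █
    (2,6)@(5, 13): e=[44,-4,8] → ·
    (3,6)@(7, 13): e=[84,-36,0] → ·  [on edge]
    (2,7)@(5, 15): e=[60,-12,0] → ·  [on edge]
    (1,8)@(3, 17): e=[36,12,0] → ·  [on edge]
    (0,9)@(1, 19): e=[12,36,0] → ·  [on edge]
  covered (5 px):
    · · · · · · ·
    · · · █ · · ·
    · · · · · · ·
    · · · · · · ·
    · · █ · · · ·
    · · █ · · · ·
    · █ · · · · ·
    · █ · · · · ·
    · · · · · · ·
    · · · · · · ·
    · · · · · · ·
T2:
  2·area = 16
  edge (10, 20)→(8, 21): d=(-2,1) right/bottom  bias=-1
  edge (8, 21)→(0, 17): d=(-8,-4) top-left  bias=+0
  edge (0, 17)→(10, 20): d=(10,3) right/bottom  bias=-1
    (2,9)@(5, 19): e=[7,4,5] → █
    (3,9)@(7, 19): e=[5,12,-1] → ·
    (2,10)@(5, 21): e=[3,-12,25] → ·
  covered (1 px):
    · · · · · · ·
    · · · · · · ·
    · · · · · · ·
    · · · · · · ·
    · · · · · · ·
    · · · · · · ·
    · · · · · · ·
    · · · · · · ·
    · · · · · · ·
    · · █ · · · ·
    · · · · · · ·
T3:
  2·area = 60
  edge (12, 16)→(4, 18): d=(-8,2) right/bottom  bias=-1
  edge (4, 18)→(6, 10): d=(2,-8) top-left  bias=+0
  edge (6, 10)→(12, 16): d=(6,6) right/bottom  bias=-1
    (0,2)@(1, 5): e=[110,-50,0] → ·  [on edge]
    (1,3)@(3, 7): e=[90,-30,0] → ·  [on edge]
    (2,4)@(5, 9): e=[70,-10,0] → ·  [on edge]
    (3,5)@(7, 11): e=[50,10,0] → ·  [on edge]
    (3,6)@(7, 13): e=[34,14,12] → █
    (4,6)@(9, 13): e=[30,30,0] → ·  [on edge]
    (2,7)@(5, 15): e=[22,2,36] → █
    (4,7)@(9, 15): e=[14,34,12] → █
    (5,7)@(11, 15): e=[10,50,0] → ·  [on edge]
    (2,8)@(5, 17): e=[6,6,48] → █
    (4,8)@(9, 17): e=[-2,38,24] → ·
    (6,8)@(13, 17): e=[-10,70,0] → ·  [on edge]
  covered (6 px):
    · · · · · · ·
    · · · · · · ·
    · · · · · · ·
    · · · · · · ·
    · · · · · · ·
    · · · · · · ·
    · · · █ · · ·
    · · █ █ █ · ·
    · · █ █ · · ·
    · · · · · · ·
    · · · · · · ·
T4:
  2·area = 6  (B↔C swapped to make it positive)
  edge (3, 6)→(0, 6): d=(-3,0) right/bottom  bias=-1
  edge (0, 6)→(4, 4): d=(4,-2) top-left  bias=+0
  edge (4, 4)→(3, 6): d=(-1,2) right/bottom  bias=-1
    (1,2)@(3, 5): e=[3,2,1] → █
    (2,2)@(5, 5): e=[3,6,-3] → ·
    (1,3)@(3, 7): e=[-3,10,-1] → ·
  covered (1 px):
    · · · · · · ·
    · · · · · · ·
    · █ · · · · ·
    · · · · · · ·
    · · · · · · ·
    · · · · · · ·
    · · · · · · ·
    · · · · · · ·
    · · · · · · ·
    · · · · · · ·
    · · · · · · ·

Answer: 17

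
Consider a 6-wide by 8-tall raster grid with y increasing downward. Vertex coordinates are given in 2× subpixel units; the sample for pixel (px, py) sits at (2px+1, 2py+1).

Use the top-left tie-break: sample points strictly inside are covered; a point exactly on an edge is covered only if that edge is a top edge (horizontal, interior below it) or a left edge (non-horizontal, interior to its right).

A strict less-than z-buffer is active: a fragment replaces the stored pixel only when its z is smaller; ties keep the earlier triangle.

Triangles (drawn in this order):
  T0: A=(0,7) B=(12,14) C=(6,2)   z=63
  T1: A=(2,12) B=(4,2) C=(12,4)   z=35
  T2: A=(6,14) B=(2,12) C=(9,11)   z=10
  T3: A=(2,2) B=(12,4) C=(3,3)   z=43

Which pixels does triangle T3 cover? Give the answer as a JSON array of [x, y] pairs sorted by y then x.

T0:
  2·area = 102  (B↔C swapped to make it positive)
  edge (0, 7)→(6, 2): d=(6,-5) top-left  bias=+0
  edge (6, 2)→(12, 14): d=(6,12) right/bottom  bias=-1
  edge (12, 14)→(0, 7): d=(-12,-7) top-left  bias=+0
    (2,1)@(5, 3): e=[1,18,83] → #
    (3,1)@(7, 3): e=[11,-6,97] → ·
    (1,2)@(3, 5): e=[3,54,45] → #
    (3,2)@(7, 5): e=[23,6,73] → #
    (4,2)@(9, 5): e=[33,-18,87] → ·
    (0,3)@(1, 7): e=[5,90,7] → #
    (4,3)@(9, 7): e=[45,-6,63] → ·
    (0,4)@(1, 9): e=[17,102,-17] → ·
    (1,4)@(3, 9): e=[27,78,-3] → ·
    (2,4)@(5, 9): e=[37,54,11] → #
    (4,4)@(9, 9): e=[57,6,39] → #
    (5,4)@(11, 9): e=[67,-18,53] → ·
  covered (14 px):
    · · · · · ·
    · · # · · ·
    · # # # · ·
    # # # # · ·
    · · # # # ·
    · · · # # ·
    · · · · · #
    · · · · · ·
T1:
  2·area = 84
  edge (2, 12)→(4, 2): d=(2,-10) top-left  bias=+0
  edge (4, 2)→(12, 4): d=(8,2) right/bottom  bias=-1
  edge (12, 4)→(2, 12): d=(-10,8) right/bottom  bias=-1
    (2,1)@(5, 3): e=[12,6,66] → #
    (3,1)@(7, 3): e=[32,2,50] → #
    (4,1)@(9, 3): e=[52,-2,34] → ·
    (2,2)@(5, 5): e=[16,22,46] → #
    (4,2)@(9, 5): e=[56,14,14] → #
    (5,2)@(11, 5): e=[76,10,-2] → ·
    (1,3)@(3, 7): e=[0,42,42] → #  [on edge]
    (4,3)@(9, 7): e=[60,30,-6] → ·
    (1,4)@(3, 9): e=[4,58,22] → #
    (3,4)@(7, 9): e=[44,50,-10] → ·
    (1,5)@(3, 11): e=[8,74,2] → #
    (2,5)@(5, 11): e=[28,70,-14] → ·
  covered (11 px):
    · · · · · ·
    · · # # · ·
    · · # # # ·
    · # # # · ·
    · # # · · ·
    · # · · · ·
    · · · · · ·
    · · · · · ·
T2:
  2·area = 18
  edge (6, 14)→(2, 12): d=(-4,-2) top-left  bias=+0
  edge (2, 12)→(9, 11): d=(7,-1) top-left  bias=+0
  edge (9, 11)→(6, 14): d=(-3,3) right/bottom  bias=-1
    (5,4)@(11, 9): e=[30,-12,0] → ·  [on edge]
    (4,5)@(9, 11): e=[18,0,0] → ·  [on edge]
    (2,6)@(5, 13): e=[2,10,6] → #
    (3,6)@(7, 13): e=[6,12,0] → ·  [on edge]
    (2,7)@(5, 15): e=[-6,24,0] → ·  [on edge]
  covered (1 px):
    · · · · · ·
    · · · · · ·
    · · · · · ·
    · · · · · ·
    · · · · · ·
    · · · · · ·
    · · # · · ·
    · · · · · ·
T3:
  2·area = 8
  edge (2, 2)→(12, 4): d=(10,2) right/bottom  bias=-1
  edge (12, 4)→(3, 3): d=(-9,-1) top-left  bias=+0
  edge (3, 3)→(2, 2): d=(-1,-1) top-left  bias=+0
    (0,0)@(1, 1): e=[-8,16,0] → ·  [on edge]
    (1,1)@(3, 3): e=[8,0,0] → #  [on edge]
    (2,1)@(5, 3): e=[4,2,2] → #
    (3,1)@(7, 3): e=[0,4,4] → ·  [on edge]
    (1,2)@(3, 5): e=[28,-18,-2] → ·
    (2,2)@(5, 5): e=[24,-16,0] → ·  [on edge]
    (3,3)@(7, 7): e=[40,-32,0] → ·  [on edge]
    (4,4)@(9, 9): e=[56,-48,0] → ·  [on edge]
    (5,5)@(11, 11): e=[72,-64,0] → ·  [on edge]
  covered (2 px):
    · · · · · ·
    · # # · · ·
    · · · · · ·
    · · · · · ·
    · · · · · ·
    · · · · · ·
    · · · · · ·
    · · · · · ·

Final: [[1,1],[2,1]]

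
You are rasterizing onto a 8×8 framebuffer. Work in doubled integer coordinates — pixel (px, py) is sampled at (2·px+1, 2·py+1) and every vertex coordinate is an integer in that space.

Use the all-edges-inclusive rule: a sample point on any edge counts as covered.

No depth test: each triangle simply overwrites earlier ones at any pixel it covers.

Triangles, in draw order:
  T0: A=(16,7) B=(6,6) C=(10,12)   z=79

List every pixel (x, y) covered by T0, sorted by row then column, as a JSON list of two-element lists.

T0:
  2·area = 56  (B↔C swapped to make it positive)
  edge (16, 7)→(10, 12): d=(-6,5) inclusive
  edge (10, 12)→(6, 6): d=(-4,-6) inclusive
  edge (6, 6)→(16, 7): d=(10,1) inclusive
    (3,3)@(7, 7): e=[45,2,9] → #
    (4,3)@(9, 7): e=[35,14,7] → #
    (5,3)@(11, 7): e=[25,26,5] → #
    (6,3)@(13, 7): e=[15,38,3] → #
    (7,3)@(15, 7): e=[5,50,1] → #
    (3,4)@(7, 9): e=[33,-6,29] → ·
    (4,4)@(9, 9): e=[23,6,27] → #
    (7,4)@(15, 9): e=[-7,42,21] → ·
    (4,5)@(9, 11): e=[11,-2,47] → ·
    (5,5)@(11, 11): e=[1,10,45] → #
    (6,5)@(13, 11): e=[-9,22,43] → ·
    (5,6)@(11, 13): e=[-11,2,65] → ·
  covered (9 px):
    · · · · · · · ·
    · · · · · · · ·
    · · · · · · · ·
    · · · # # # # #
    · · · · # # # ·
    · · · · · # · ·
    · · · · · · · ·
    · · · · · · · ·

Answer: [[3,3],[4,3],[5,3],[6,3],[7,3],[4,4],[5,4],[6,4],[5,5]]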